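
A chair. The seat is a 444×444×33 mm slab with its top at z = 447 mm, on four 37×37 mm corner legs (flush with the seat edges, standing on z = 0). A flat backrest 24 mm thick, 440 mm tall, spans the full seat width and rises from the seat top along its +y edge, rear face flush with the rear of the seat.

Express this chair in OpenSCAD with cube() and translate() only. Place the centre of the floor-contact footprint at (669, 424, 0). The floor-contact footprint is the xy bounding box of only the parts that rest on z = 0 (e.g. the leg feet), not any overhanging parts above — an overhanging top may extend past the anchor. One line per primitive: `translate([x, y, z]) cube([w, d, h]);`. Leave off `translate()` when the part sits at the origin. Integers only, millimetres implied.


translate([447, 202, 414]) cube([444, 444, 33]);
translate([447, 202, 0]) cube([37, 37, 414]);
translate([854, 202, 0]) cube([37, 37, 414]);
translate([447, 609, 0]) cube([37, 37, 414]);
translate([854, 609, 0]) cube([37, 37, 414]);
translate([447, 622, 447]) cube([444, 24, 440]);


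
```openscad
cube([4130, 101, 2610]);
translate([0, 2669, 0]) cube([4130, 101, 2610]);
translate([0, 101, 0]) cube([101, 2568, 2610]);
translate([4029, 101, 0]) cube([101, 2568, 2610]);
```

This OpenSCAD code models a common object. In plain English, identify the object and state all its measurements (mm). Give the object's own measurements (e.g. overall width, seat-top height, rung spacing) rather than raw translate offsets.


The wall frame of a small rectangular building: four walls, each 2610 mm tall and 101 mm thick, enclosing a footprint 4130 mm (x) by 2770 mm (y) outside-to-outside, with no floor or roof. The front and back walls (the −y and +y sides) span the full width; the two side walls fit between them.


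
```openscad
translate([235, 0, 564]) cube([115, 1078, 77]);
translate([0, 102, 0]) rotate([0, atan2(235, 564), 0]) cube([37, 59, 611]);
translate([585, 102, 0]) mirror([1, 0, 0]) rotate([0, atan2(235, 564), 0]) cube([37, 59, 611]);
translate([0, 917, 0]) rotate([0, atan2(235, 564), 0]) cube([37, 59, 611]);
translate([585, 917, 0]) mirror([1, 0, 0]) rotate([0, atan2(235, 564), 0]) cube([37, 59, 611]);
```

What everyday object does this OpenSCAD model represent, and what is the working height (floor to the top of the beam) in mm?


A sawhorse. The overall height is 641 mm.

A beam across two mirrored pairs of raked legs — a sawhorse. The beam's underside is at z = 564 (matching the legs' vertical rise in atan2(235, 564)) and the beam is 77 mm tall, so its top is at 564 + 77 = 641 mm. The raked legs top out at the beam's underside, so that is the highest point.


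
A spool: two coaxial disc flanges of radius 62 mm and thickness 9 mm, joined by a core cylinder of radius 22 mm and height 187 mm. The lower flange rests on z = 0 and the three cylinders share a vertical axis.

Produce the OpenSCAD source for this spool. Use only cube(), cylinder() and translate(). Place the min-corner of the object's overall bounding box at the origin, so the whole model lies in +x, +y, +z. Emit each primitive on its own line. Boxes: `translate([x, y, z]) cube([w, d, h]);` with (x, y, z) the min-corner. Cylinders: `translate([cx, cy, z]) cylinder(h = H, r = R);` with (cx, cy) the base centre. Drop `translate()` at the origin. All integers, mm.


translate([62, 62, 0]) cylinder(h = 9, r = 62);
translate([62, 62, 9]) cylinder(h = 187, r = 22);
translate([62, 62, 196]) cylinder(h = 9, r = 62);


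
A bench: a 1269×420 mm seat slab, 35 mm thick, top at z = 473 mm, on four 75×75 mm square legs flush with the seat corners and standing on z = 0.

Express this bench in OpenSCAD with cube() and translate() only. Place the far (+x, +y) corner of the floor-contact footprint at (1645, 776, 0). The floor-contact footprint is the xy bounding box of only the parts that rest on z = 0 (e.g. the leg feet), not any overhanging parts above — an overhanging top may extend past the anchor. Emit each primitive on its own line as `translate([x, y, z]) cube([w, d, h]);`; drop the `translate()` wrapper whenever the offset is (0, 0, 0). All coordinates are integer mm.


translate([376, 356, 438]) cube([1269, 420, 35]);
translate([376, 356, 0]) cube([75, 75, 438]);
translate([376, 701, 0]) cube([75, 75, 438]);
translate([1570, 356, 0]) cube([75, 75, 438]);
translate([1570, 701, 0]) cube([75, 75, 438]);


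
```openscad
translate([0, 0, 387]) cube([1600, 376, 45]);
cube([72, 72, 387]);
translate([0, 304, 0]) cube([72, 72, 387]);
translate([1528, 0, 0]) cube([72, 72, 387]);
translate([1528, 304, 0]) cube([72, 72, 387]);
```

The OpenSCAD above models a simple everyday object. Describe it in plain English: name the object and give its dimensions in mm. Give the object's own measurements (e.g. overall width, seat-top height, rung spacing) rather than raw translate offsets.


A long wooden bench with a 1600 mm (x) × 376 mm (y) seat, 45 mm thick, its top surface 432 mm above the floor. Four 72 mm square legs at the seat corners, flush with the edges, run from z = 0 to the seat underside.


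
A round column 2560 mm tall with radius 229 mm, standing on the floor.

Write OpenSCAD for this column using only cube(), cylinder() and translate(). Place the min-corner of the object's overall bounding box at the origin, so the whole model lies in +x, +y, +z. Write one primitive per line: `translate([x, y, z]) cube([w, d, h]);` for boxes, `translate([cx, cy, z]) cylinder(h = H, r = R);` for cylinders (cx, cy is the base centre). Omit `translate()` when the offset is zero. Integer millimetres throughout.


translate([229, 229, 0]) cylinder(h = 2560, r = 229);


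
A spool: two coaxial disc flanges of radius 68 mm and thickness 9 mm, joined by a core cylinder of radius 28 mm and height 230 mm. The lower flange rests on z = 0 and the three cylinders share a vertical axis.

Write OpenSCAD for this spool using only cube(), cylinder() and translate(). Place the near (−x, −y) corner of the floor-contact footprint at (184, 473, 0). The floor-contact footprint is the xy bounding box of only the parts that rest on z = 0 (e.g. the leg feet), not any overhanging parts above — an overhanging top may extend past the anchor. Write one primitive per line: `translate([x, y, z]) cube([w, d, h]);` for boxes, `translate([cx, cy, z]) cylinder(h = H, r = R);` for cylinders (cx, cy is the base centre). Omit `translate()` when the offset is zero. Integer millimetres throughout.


translate([252, 541, 0]) cylinder(h = 9, r = 68);
translate([252, 541, 9]) cylinder(h = 230, r = 28);
translate([252, 541, 239]) cylinder(h = 9, r = 68);


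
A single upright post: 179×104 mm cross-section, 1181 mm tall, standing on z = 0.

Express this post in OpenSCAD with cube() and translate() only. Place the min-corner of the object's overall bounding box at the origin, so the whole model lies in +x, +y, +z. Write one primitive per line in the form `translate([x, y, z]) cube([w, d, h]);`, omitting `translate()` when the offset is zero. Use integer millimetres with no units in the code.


cube([179, 104, 1181]);


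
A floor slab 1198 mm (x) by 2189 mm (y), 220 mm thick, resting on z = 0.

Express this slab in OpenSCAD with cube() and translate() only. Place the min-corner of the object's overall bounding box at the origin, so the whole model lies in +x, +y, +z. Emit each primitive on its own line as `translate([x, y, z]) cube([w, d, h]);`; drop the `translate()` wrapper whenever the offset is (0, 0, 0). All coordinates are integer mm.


cube([1198, 2189, 220]);


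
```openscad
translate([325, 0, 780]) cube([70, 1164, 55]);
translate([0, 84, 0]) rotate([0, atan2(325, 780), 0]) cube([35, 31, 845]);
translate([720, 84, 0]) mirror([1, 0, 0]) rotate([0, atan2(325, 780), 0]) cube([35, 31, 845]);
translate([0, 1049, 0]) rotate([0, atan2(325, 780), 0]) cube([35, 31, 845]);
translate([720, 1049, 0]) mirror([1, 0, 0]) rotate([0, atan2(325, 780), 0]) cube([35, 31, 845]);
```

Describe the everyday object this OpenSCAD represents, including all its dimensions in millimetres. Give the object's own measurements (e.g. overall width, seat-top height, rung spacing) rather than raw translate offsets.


A sawhorse. A 70×1164×55 mm beam (x, y, z) sits on two A-frame leg pairs. Each pair is two raked legs of 35×31 mm section (31 mm along y) splaying symmetrically in x. Each leg rises 780 mm vertically over 325 mm of horizontal reach and is 845 mm long along its own axis. Every leg's outer bottom edge rests on the floor and its outer top edge meets a bottom edge of the beam — the left legs (tilting toward +x) meet the beam's −x bottom edge, the right legs (their mirror images, tilting toward −x) meet its +x bottom edge — so the leg tops tuck under the beam, the beam's underside is 780 mm above the floor, and the feet are 720 mm apart outside-to-outside with the beam centred between them. The two leg pairs are set in 84 mm from either end of the beam.


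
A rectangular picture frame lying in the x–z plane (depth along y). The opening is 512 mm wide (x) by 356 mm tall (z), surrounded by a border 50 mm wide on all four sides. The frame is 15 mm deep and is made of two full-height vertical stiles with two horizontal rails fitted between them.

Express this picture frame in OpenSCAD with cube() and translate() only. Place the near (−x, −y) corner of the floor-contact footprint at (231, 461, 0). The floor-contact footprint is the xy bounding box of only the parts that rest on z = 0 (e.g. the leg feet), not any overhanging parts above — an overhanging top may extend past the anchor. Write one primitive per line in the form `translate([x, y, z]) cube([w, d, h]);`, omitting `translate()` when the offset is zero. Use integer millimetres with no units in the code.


translate([231, 461, 0]) cube([50, 15, 456]);
translate([793, 461, 0]) cube([50, 15, 456]);
translate([281, 461, 0]) cube([512, 15, 50]);
translate([281, 461, 406]) cube([512, 15, 50]);


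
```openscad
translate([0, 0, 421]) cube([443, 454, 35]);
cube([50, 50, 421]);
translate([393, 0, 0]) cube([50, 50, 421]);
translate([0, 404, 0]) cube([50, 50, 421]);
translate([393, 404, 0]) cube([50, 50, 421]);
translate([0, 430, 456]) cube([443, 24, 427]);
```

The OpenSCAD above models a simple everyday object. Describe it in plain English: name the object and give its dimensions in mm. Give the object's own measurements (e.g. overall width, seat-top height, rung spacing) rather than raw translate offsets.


A chair. The seat is a 443×454×35 mm slab with its top at z = 456 mm, on four 50×50 mm corner legs (flush with the seat edges, standing on z = 0). A flat backrest 24 mm thick, 427 mm tall, spans the full seat width and rises from the seat top along its +y edge, rear face flush with the rear of the seat.


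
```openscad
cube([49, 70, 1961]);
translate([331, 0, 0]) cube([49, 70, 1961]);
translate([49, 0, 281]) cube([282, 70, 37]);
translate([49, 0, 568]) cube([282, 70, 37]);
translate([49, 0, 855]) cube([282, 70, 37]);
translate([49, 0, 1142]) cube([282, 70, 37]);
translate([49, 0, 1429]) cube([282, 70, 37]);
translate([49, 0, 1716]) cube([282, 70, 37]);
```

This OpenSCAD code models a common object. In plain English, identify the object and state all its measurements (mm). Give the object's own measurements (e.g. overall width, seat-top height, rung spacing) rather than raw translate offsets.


A straight ladder. Two 49×70 mm vertical rails, 1961 mm tall, stand 380 mm apart (outside-to-outside) with their front faces coplanar on the −y side. 6 rungs, each 70 mm deep and 37 mm tall, span between the inner faces of the rails, front faces flush with the rails. The lowest rung's underside is at z = 281 mm and rungs are spaced 287 mm apart (underside to underside).


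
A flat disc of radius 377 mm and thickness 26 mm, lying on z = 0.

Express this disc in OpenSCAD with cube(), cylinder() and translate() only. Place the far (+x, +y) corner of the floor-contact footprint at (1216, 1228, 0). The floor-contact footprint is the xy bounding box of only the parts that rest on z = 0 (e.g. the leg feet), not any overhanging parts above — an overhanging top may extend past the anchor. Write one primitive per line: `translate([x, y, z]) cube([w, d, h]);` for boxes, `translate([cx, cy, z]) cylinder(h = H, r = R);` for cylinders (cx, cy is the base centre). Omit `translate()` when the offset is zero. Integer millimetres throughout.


translate([839, 851, 0]) cylinder(h = 26, r = 377);


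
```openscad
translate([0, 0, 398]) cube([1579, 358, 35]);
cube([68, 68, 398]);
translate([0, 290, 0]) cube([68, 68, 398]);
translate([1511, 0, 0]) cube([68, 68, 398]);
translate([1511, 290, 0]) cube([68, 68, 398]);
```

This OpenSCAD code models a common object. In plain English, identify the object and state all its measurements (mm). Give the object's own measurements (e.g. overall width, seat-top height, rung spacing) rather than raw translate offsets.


A bench: a 1579×358 mm seat slab, 35 mm thick, top at z = 433 mm, on four 68×68 mm square legs flush with the seat corners and standing on z = 0.


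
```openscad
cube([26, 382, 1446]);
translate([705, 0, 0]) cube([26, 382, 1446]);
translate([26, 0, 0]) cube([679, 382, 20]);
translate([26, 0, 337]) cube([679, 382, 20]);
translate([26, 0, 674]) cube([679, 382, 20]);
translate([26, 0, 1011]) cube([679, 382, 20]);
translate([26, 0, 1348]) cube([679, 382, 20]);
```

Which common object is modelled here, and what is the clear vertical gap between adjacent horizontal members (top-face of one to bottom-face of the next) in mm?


A bookshelf. The clear shelf gap is 317 mm.

Two tall side panels with 5 horizontal boards between them — a bookshelf. The first two shelf undersides are at z = 0 and z = 337; with shelf thickness 20, the clear gap is 337 − 0 − 20 = 317 mm.


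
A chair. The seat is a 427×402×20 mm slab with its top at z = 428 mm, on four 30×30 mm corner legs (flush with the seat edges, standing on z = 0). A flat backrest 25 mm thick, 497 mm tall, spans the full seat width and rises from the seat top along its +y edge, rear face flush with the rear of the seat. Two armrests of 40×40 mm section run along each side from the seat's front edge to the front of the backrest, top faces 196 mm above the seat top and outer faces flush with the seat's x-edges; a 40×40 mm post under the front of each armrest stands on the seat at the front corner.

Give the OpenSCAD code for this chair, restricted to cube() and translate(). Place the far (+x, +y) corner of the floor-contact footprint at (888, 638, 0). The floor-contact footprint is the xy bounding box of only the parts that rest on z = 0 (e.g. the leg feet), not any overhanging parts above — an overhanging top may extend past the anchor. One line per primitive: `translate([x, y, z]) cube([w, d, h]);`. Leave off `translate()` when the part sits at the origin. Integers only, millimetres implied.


translate([461, 236, 408]) cube([427, 402, 20]);
translate([461, 236, 0]) cube([30, 30, 408]);
translate([858, 236, 0]) cube([30, 30, 408]);
translate([461, 608, 0]) cube([30, 30, 408]);
translate([858, 608, 0]) cube([30, 30, 408]);
translate([461, 613, 428]) cube([427, 25, 497]);
translate([461, 236, 584]) cube([40, 377, 40]);
translate([848, 236, 584]) cube([40, 377, 40]);
translate([461, 236, 428]) cube([40, 40, 156]);
translate([848, 236, 428]) cube([40, 40, 156]);


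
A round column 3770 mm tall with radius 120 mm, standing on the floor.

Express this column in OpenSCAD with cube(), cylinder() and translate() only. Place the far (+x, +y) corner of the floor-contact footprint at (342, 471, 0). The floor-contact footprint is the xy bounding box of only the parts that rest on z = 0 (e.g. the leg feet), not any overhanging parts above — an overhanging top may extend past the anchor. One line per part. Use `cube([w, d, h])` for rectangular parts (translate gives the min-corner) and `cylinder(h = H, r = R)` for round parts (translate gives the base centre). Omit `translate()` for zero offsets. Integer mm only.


translate([222, 351, 0]) cylinder(h = 3770, r = 120);


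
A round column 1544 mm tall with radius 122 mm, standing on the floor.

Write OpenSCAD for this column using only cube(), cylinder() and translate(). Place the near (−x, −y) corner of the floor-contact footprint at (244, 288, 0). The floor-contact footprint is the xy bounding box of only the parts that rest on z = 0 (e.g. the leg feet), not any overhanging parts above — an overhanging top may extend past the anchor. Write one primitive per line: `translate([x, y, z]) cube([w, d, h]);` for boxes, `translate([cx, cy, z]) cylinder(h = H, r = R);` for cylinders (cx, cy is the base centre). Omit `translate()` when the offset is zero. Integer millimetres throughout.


translate([366, 410, 0]) cylinder(h = 1544, r = 122);


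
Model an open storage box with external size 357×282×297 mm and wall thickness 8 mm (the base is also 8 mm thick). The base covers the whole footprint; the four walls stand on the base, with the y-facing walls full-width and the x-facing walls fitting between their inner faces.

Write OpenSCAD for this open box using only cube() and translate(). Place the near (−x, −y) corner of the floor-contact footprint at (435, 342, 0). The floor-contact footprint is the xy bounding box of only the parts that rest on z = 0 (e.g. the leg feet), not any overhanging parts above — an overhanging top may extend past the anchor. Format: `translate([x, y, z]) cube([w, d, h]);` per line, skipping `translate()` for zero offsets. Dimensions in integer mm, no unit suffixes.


translate([435, 342, 0]) cube([357, 282, 8]);
translate([435, 342, 8]) cube([357, 8, 289]);
translate([435, 616, 8]) cube([357, 8, 289]);
translate([435, 350, 8]) cube([8, 266, 289]);
translate([784, 350, 8]) cube([8, 266, 289]);


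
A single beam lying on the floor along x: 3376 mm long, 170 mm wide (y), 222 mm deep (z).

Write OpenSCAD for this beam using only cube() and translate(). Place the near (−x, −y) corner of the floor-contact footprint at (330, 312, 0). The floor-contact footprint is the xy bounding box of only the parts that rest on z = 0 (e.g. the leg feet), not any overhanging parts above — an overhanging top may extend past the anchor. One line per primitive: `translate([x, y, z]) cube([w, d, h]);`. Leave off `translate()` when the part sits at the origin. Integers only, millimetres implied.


translate([330, 312, 0]) cube([3376, 170, 222]);


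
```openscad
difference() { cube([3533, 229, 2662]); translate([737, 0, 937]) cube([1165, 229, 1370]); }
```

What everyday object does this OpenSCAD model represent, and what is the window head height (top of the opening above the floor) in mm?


A wall with a window opening. The window head height is 2307 mm.

A wall with a rectangular opening subtracted — a window. Sill at z = 937, opening 1370 mm tall, so the head is at 937 + 1370 = 2307 mm.


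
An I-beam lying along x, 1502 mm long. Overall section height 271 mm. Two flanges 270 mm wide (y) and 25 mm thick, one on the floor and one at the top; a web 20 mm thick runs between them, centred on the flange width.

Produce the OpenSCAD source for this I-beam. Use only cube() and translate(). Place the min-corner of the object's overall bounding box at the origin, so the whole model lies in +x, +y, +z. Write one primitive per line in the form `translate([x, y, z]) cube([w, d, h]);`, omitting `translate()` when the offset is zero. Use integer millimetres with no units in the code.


cube([1502, 270, 25]);
translate([0, 125, 25]) cube([1502, 20, 221]);
translate([0, 0, 246]) cube([1502, 270, 25]);


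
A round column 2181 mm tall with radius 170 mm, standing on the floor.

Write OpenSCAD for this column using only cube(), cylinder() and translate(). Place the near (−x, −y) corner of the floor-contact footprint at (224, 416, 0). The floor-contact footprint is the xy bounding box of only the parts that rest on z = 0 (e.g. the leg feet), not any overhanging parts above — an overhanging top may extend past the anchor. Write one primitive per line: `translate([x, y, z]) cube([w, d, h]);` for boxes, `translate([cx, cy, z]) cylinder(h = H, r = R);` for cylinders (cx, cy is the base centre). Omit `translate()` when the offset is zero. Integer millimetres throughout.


translate([394, 586, 0]) cylinder(h = 2181, r = 170);


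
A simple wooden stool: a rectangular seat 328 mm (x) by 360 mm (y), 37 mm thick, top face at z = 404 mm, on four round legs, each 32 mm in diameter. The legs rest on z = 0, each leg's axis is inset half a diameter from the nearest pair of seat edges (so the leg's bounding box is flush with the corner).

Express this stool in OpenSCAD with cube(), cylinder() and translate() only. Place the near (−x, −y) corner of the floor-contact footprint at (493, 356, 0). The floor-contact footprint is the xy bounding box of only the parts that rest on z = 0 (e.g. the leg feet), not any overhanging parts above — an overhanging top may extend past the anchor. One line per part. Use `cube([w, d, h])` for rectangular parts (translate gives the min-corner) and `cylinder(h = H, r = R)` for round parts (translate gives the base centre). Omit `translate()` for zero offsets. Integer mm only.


translate([493, 356, 367]) cube([328, 360, 37]);
translate([509, 372, 0]) cylinder(h = 367, r = 16);
translate([805, 372, 0]) cylinder(h = 367, r = 16);
translate([509, 700, 0]) cylinder(h = 367, r = 16);
translate([805, 700, 0]) cylinder(h = 367, r = 16);


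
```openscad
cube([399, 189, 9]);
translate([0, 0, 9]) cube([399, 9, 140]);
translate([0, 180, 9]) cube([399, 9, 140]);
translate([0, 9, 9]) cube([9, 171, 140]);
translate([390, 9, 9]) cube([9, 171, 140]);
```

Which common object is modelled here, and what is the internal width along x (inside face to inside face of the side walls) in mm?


An open box. The internal width is 381 mm.

A 399×189 base slab with four walls standing on it — an open box. The base is 399 mm wide and the walls are 9 mm thick, so the internal width is 399 − 2 × 9 = 381 mm.


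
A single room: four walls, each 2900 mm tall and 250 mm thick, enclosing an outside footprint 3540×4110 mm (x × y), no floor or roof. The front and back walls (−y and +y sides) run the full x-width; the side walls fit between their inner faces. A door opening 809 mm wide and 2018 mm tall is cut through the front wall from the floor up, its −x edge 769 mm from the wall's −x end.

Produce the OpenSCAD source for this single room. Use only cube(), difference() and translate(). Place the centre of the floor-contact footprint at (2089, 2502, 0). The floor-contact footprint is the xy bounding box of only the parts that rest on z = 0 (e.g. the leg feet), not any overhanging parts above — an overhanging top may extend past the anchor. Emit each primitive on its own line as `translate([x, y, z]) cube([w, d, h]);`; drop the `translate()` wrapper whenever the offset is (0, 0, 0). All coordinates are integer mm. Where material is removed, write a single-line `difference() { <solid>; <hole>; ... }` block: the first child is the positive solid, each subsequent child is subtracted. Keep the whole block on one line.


difference() { translate([319, 447, 0]) cube([3540, 250, 2900]); translate([1088, 447, 0]) cube([809, 250, 2018]); }
translate([319, 4307, 0]) cube([3540, 250, 2900]);
translate([319, 697, 0]) cube([250, 3610, 2900]);
translate([3609, 697, 0]) cube([250, 3610, 2900]);


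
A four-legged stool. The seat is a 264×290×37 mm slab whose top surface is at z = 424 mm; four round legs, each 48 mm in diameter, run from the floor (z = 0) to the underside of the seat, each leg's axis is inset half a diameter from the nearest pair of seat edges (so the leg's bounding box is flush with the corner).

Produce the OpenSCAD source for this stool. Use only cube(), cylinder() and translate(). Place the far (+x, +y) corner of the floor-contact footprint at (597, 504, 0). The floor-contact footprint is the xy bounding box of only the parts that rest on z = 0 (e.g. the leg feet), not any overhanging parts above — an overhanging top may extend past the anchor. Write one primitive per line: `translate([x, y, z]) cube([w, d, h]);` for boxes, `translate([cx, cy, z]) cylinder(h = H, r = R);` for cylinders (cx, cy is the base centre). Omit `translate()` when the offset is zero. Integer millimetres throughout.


// leg_h = 424 - 37 = 387
translate([333, 214, 387]) cube([264, 290, 37]);
translate([357, 238, 0]) cylinder(h = 387, r = 24);
translate([573, 238, 0]) cylinder(h = 387, r = 24);
translate([357, 480, 0]) cylinder(h = 387, r = 24);
translate([573, 480, 0]) cylinder(h = 387, r = 24);


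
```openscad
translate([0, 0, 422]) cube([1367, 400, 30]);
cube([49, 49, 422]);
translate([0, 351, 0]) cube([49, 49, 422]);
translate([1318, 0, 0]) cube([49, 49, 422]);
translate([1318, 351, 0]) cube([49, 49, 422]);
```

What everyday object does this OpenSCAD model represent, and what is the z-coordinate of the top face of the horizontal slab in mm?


A bench. The seat-top height is 452 mm.

A long slab on four corner posts — a bench. The slab sits at z = 422 with thickness 30, so the top is 422 + 30 = 452 mm.


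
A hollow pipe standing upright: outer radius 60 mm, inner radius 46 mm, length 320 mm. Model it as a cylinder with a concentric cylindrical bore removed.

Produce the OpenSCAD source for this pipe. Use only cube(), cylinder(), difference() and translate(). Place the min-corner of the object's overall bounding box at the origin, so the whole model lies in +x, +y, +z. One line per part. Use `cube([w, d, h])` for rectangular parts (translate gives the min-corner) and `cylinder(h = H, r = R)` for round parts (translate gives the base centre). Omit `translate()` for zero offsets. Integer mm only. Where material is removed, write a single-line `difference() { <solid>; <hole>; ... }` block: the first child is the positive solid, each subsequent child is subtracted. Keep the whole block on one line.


difference() { translate([60, 60, 0]) cylinder(h = 320, r = 60); translate([60, 60, 0]) cylinder(h = 320, r = 46); }


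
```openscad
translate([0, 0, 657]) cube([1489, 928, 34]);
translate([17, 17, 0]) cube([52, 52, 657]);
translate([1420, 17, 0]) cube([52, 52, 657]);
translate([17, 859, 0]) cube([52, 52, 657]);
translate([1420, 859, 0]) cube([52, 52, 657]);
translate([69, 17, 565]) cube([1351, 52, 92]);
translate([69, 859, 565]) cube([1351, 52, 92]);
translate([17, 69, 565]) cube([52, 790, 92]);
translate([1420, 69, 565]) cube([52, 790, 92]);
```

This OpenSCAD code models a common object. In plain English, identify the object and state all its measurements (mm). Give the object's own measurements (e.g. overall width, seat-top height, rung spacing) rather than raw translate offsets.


A table: top 1489 mm (x) × 928 mm (y), 34 mm thick, upper face at z = 691 mm, on four 52×52 mm square legs, each inset 17 mm from the nearest pair of top edges from z = 0 to the bottom of the top. Four apron rails, 52 mm thick and 92 mm tall, run between adjacent legs with their top edges flush with the underside of the top and their outer faces flush with the legs' outer faces.


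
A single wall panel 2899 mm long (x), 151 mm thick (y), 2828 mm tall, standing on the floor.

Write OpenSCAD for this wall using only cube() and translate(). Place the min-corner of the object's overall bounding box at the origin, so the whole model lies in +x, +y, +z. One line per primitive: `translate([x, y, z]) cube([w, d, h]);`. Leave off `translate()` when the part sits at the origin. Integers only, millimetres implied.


cube([2899, 151, 2828]);


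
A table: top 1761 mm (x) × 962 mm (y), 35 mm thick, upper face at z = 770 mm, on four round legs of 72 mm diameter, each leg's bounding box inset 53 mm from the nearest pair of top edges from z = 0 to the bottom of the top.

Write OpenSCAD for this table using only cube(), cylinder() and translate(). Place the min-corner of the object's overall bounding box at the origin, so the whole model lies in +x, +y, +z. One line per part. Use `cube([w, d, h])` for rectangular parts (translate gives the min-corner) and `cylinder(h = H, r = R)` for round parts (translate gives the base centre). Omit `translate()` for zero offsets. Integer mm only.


translate([0, 0, 735]) cube([1761, 962, 35]);
translate([89, 89, 0]) cylinder(h = 735, r = 36);
translate([1672, 89, 0]) cylinder(h = 735, r = 36);
translate([89, 873, 0]) cylinder(h = 735, r = 36);
translate([1672, 873, 0]) cylinder(h = 735, r = 36);


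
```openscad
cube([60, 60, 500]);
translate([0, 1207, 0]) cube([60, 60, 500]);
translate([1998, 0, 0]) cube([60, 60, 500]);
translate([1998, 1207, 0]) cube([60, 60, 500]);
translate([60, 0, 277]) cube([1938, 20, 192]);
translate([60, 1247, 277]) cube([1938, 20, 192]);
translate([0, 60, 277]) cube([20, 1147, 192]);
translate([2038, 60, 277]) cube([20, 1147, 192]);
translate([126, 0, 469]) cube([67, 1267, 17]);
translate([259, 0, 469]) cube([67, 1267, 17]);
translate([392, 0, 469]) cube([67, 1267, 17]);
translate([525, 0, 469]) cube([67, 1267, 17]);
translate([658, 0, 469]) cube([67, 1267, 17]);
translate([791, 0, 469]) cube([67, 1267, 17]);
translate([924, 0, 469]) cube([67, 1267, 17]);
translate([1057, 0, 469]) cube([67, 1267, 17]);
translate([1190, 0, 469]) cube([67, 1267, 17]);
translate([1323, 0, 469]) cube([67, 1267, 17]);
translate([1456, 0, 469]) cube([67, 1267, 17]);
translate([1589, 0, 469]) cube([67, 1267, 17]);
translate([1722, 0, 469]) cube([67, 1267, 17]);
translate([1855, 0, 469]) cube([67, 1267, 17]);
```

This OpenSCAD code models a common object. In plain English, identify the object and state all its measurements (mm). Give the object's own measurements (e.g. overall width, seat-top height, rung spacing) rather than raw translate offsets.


A bed frame 2058 mm long (x) by 1267 mm wide (y). Four 60×60 mm corner posts, 500 mm tall, at the corners of the footprint. Four rails of 20 mm thickness and 192 mm height run between adjacent posts with their undersides at z = 277 mm, their outer faces flush with the outside of the frame (the two x-running rails run between the posts' inner faces; the two y-running rails run between the posts' inner faces). 14 slats, each 67 mm wide (x) and 17 mm thick, lie across the top of the two x-running rails, running the full 1267 mm width of the frame in y; along x they sit between the end posts with a 66 mm gap after the −x posts and between neighbouring slats, leaving 76 mm before the +x posts.


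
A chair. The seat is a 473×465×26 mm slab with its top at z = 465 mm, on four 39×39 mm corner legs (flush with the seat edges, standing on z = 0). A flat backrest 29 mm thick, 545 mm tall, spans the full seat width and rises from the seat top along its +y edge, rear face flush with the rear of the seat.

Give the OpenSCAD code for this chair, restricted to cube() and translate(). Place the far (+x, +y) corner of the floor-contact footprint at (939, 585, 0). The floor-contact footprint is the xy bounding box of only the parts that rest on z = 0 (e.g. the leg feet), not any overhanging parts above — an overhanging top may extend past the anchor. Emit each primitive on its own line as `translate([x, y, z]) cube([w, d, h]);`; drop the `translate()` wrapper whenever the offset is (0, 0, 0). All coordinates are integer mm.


// leg_h = 465 - 26 = 439
translate([466, 120, 439]) cube([473, 465, 26]);
translate([466, 120, 0]) cube([39, 39, 439]);
translate([900, 120, 0]) cube([39, 39, 439]);
translate([466, 546, 0]) cube([39, 39, 439]);
translate([900, 546, 0]) cube([39, 39, 439]);
translate([466, 556, 465]) cube([473, 29, 545]);


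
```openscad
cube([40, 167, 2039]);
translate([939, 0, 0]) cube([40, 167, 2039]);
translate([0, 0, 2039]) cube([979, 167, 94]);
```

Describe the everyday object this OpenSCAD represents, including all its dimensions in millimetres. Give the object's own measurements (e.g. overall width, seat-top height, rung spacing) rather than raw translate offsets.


A door frame. The clear opening is 899 mm wide and 2039 mm high. Two 40 mm wide jambs, 167 mm deep, stand either side of the opening from the floor to the top of the opening. A 94 mm thick head sits across the top of both jambs, spanning the full outside width of the frame.


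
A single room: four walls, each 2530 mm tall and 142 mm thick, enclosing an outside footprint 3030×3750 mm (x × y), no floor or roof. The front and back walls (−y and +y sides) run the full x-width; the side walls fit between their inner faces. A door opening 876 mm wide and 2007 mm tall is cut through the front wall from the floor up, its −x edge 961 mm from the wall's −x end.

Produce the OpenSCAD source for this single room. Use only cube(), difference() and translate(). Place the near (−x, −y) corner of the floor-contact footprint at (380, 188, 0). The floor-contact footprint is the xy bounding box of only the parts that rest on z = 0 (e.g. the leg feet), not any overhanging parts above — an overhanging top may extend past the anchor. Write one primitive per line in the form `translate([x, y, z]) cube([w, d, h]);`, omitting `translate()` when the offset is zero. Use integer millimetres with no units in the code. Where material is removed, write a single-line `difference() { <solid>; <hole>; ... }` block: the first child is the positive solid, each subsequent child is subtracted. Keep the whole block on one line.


difference() { translate([380, 188, 0]) cube([3030, 142, 2530]); translate([1341, 188, 0]) cube([876, 142, 2007]); }
translate([380, 3796, 0]) cube([3030, 142, 2530]);
translate([380, 330, 0]) cube([142, 3466, 2530]);
translate([3268, 330, 0]) cube([142, 3466, 2530]);


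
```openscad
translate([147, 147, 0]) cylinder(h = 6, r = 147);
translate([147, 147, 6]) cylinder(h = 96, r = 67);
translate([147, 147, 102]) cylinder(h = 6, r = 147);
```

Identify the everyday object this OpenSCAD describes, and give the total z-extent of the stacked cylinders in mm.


A spool. The overall height is 108 mm.

Three coaxial cylinders, large–small–large — a spool. Two 6 mm flanges and a 96 mm core give 6 + 96 + 6 = 108 mm.


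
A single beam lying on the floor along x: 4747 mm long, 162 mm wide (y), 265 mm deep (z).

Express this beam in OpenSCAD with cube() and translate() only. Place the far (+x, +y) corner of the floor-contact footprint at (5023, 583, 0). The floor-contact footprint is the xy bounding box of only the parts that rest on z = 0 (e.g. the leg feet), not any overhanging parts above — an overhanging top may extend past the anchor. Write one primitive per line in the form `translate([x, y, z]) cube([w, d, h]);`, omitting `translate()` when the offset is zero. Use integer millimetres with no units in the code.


translate([276, 421, 0]) cube([4747, 162, 265]);


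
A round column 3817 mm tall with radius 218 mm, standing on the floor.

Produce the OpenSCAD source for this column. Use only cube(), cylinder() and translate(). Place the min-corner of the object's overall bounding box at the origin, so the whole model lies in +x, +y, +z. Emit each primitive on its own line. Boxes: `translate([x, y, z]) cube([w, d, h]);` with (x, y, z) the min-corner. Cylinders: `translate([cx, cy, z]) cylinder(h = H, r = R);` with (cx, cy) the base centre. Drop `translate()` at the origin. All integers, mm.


translate([218, 218, 0]) cylinder(h = 3817, r = 218);


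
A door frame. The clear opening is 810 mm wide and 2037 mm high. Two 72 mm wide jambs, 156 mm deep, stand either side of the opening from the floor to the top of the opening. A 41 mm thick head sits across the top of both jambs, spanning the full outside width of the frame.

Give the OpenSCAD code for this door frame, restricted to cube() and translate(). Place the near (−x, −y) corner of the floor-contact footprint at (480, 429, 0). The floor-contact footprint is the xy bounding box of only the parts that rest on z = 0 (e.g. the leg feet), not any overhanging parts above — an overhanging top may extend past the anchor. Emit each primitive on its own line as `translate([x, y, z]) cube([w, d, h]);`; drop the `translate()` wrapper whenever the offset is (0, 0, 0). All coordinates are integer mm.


translate([480, 429, 0]) cube([72, 156, 2037]);
translate([1362, 429, 0]) cube([72, 156, 2037]);
translate([480, 429, 2037]) cube([954, 156, 41]);


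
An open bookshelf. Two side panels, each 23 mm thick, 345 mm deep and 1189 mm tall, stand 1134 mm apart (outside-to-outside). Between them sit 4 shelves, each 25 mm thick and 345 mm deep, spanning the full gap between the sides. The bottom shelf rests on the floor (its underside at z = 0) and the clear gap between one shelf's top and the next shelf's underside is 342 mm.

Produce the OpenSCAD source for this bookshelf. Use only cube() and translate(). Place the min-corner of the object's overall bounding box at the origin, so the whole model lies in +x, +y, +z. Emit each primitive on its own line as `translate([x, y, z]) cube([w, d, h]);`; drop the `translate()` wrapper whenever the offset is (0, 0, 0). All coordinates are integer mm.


cube([23, 345, 1189]);
translate([1111, 0, 0]) cube([23, 345, 1189]);
translate([23, 0, 0]) cube([1088, 345, 25]);
translate([23, 0, 367]) cube([1088, 345, 25]);
translate([23, 0, 734]) cube([1088, 345, 25]);
translate([23, 0, 1101]) cube([1088, 345, 25]);


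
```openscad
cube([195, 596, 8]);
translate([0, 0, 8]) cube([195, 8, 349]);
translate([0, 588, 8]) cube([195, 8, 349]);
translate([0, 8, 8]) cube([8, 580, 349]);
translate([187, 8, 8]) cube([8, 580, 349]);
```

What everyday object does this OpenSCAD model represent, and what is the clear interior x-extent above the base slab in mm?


An open box. The internal width is 179 mm.

A 195×596 base slab with four walls standing on it — an open box. The base is 195 mm wide and the walls are 8 mm thick, so the internal width is 195 − 2 × 8 = 179 mm.


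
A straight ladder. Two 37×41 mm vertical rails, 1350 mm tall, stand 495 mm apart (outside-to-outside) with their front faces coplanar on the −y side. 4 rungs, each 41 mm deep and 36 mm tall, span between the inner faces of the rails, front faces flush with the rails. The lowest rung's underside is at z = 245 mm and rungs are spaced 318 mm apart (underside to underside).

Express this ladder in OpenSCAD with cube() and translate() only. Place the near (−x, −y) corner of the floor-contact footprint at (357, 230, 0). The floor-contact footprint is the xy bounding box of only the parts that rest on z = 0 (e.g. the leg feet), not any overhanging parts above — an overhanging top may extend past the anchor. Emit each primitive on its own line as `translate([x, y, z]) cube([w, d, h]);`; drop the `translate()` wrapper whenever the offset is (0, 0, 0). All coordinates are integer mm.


translate([357, 230, 0]) cube([37, 41, 1350]);
translate([815, 230, 0]) cube([37, 41, 1350]);
translate([394, 230, 245]) cube([421, 41, 36]);
translate([394, 230, 563]) cube([421, 41, 36]);
translate([394, 230, 881]) cube([421, 41, 36]);
translate([394, 230, 1199]) cube([421, 41, 36]);


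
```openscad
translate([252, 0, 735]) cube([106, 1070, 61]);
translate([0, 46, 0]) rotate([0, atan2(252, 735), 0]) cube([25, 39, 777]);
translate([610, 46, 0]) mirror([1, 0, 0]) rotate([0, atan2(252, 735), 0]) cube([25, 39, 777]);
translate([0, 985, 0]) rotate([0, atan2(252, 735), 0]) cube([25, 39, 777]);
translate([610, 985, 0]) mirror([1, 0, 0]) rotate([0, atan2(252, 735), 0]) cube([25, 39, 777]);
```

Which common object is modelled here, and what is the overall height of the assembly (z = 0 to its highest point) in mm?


A sawhorse. The overall height is 796 mm.

A beam across two mirrored pairs of raked legs — a sawhorse. The beam's underside is at z = 735 (matching the legs' vertical rise in atan2(252, 735)) and the beam is 61 mm tall, so its top is at 735 + 61 = 796 mm. The raked legs top out at the beam's underside, so that is the highest point.


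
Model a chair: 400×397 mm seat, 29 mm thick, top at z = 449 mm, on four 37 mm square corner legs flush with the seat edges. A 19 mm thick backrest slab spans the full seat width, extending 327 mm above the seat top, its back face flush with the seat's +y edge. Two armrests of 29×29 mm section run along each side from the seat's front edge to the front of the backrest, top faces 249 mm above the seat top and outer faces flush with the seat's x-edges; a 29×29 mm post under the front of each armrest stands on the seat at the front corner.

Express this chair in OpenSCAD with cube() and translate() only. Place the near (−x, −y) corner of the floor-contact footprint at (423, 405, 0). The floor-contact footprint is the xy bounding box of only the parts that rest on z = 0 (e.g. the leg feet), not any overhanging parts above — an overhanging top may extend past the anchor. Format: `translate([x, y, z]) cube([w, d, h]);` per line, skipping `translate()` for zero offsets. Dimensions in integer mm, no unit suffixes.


// leg_h = 449 - 29 = 420
// arm post h = 249 - 29 = 220
translate([423, 405, 420]) cube([400, 397, 29]);
translate([423, 405, 0]) cube([37, 37, 420]);
translate([786, 405, 0]) cube([37, 37, 420]);
translate([423, 765, 0]) cube([37, 37, 420]);
translate([786, 765, 0]) cube([37, 37, 420]);
translate([423, 783, 449]) cube([400, 19, 327]);
translate([423, 405, 669]) cube([29, 378, 29]);
translate([794, 405, 669]) cube([29, 378, 29]);
translate([423, 405, 449]) cube([29, 29, 220]);
translate([794, 405, 449]) cube([29, 29, 220]);
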